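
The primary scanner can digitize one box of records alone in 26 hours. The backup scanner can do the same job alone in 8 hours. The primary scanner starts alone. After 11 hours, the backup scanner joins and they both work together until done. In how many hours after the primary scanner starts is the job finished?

247/17 hours

In the first 11 hours the primary scanner alone does 11/26 of the job, leaving 15/26.
Once everyone is working, combined rate: 1/26 + 1/8 = (4 + 13)/104 = 17/104 per hour.
Remaining 15/26 at 17/104 per hour takes 60/17 hours.
Total from the start = 11 + 60/17 = 247/17 hours.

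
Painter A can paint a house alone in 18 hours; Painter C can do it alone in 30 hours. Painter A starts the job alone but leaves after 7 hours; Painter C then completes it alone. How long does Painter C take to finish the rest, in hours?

In 7 hours Painter A does 7/18 of the job, leaving 11/18.
Painter C works at 1/30 per hour, so finishing takes 11/18 ÷ 1/30 = 55/3 hours.

55/3 hours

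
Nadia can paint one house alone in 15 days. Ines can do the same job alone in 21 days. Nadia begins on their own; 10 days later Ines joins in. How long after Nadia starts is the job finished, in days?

155/12 days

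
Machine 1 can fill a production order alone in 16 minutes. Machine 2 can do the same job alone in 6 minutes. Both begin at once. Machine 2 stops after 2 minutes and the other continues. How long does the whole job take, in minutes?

In the first 2 minutes the combined rate is 11/48, so 11/24 of the job is done, leaving 13/24.
After Machine 2 leaves the rate is 1/16 per minute; the remaining 13/24 takes 26/3 minutes.
Total = 2 + 26/3 = 32/3 minutes.

32/3 minutes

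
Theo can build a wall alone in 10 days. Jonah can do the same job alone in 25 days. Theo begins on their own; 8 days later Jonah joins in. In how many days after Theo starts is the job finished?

In the first 8 days Theo alone does 8/10 = 4/5 of the job, leaving 1/5.
Once everyone is working, combined rate: 1/10 + 1/25 = (5 + 2)/50 = 7/50 per day.
Remaining 1/5 at 7/50 per day takes 10/7 days.
Total from the start = 8 + 10/7 = 66/7 days.

66/7 days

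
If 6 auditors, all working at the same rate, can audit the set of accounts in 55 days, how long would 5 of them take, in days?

Total work is 6·55 = 330 auditor-days.
With 5 auditors: 330/5 = 66 days.

66 days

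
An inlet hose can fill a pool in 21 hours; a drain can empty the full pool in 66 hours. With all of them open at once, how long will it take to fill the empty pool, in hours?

154/5 hours

Net rate = 1/21 − 1/66 = (22 − 7)/462 = 15/462 = 5/154 per hour.
Filling time = 1 ÷ (5/154) = 154/5 hours.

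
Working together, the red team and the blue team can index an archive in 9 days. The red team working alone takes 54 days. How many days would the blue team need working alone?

54/5 days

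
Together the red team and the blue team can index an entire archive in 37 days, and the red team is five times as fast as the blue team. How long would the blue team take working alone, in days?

222 days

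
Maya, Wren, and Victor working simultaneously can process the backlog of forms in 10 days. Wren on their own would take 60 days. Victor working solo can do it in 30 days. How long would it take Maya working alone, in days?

20 days

Combined rate is 1/10 per day.
Known contribution: 1/60 + 1/30 = (1 + 2)/60 = 3/60 = 1/20 per day.
So Maya's rate is 1/10 − 1/20 = 1/20, meaning 20 days alone.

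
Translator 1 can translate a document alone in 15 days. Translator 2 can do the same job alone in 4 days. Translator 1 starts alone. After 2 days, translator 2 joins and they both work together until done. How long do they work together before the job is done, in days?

In the first 2 days translator 1 alone does 2/15 of the job, leaving 13/15.
Once everyone is working, combined rate: 1/15 + 1/4 = (4 + 15)/60 = 19/60 per day.
Remaining 13/15 at 19/60 per day takes 52/19 days.

52/19 days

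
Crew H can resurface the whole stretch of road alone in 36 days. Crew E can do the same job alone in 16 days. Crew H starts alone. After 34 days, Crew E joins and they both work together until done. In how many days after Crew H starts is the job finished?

In the first 34 days Crew H alone does 34/36 = 17/18 of the job, leaving 1/18.
Once everyone is working, combined rate: 1/36 + 1/16 = (4 + 9)/144 = 13/144 per day.
Remaining 1/18 at 13/144 per day takes 8/13 days.
Total from the start = 34 + 8/13 = 450/13 days.

450/13 days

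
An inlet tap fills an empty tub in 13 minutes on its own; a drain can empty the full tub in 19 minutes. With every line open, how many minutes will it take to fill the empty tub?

Net rate = 1/13 − 1/19 = (19 − 13)/247 = 6/247 per minute.
Filling time = 1 ÷ (6/247) = 247/6 minutes.

247/6 minutes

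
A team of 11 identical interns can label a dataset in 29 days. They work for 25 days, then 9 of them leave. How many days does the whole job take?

47 days

One intern does 1/319 of the job per day.
After 25 days with 11 interns, 25/29 is done (4/29 left).
With 2 interns the rate is 2/319, so the rest takes 4/29 ÷ 2/319 = 22 days.
Total = 25 + 22 = 47 days.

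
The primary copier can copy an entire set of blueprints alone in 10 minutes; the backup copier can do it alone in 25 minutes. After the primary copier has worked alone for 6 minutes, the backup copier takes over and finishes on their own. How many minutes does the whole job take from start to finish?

16 minutes

In 6 minutes the primary copier does 6/10 = 3/5 of the job, leaving 2/5.
The backup copier works at 1/25 per minute, so finishing takes 2/5 ÷ 1/25 = 10 minutes.
Total time = 6 + 10 = 16 minutes.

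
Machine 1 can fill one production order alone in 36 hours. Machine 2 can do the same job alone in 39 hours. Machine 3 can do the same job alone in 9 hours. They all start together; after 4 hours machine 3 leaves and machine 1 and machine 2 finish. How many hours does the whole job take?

52/5 hours

In the first 4 hours the combined rate is 77/468, so 77/117 of the job is done, leaving 40/117.
After machine 3 leaves the rate is 25/468 per hour; the remaining 40/117 takes 32/5 hours.
Total = 4 + 32/5 = 52/5 hours.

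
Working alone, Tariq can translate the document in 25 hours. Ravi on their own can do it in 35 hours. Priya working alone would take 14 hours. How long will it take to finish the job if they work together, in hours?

Combined rate: 1/25 + 1/35 + 1/14 = (14 + 10 + 25)/350 = 49/350 = 7/50 per hour.
Time = 1 ÷ (7/50) = 50/7 hours.

50/7 hours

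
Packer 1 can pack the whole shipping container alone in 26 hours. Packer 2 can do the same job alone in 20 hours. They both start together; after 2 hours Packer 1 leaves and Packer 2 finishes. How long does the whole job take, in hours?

In the first 2 hours the combined rate is 23/260, so 23/130 of the job is done, leaving 107/130.
After Packer 1 leaves the rate is 1/20 per hour; the remaining 107/130 takes 214/13 hours.
Total = 2 + 214/13 = 240/13 hours.

240/13 hours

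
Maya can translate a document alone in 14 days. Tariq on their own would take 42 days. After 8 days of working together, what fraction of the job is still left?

5/21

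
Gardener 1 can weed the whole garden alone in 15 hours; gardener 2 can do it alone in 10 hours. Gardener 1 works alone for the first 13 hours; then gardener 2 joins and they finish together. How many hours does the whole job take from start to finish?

69/5 hours

In 13 hours gardener 1 does 13/15 of the job, leaving 2/15.
Gardener 1 and gardener 2 together work at 1/6 per hour, so finishing takes 2/15 ÷ 1/6 = 4/5 hours.
Total time = 13 + 4/5 = 69/5 hours.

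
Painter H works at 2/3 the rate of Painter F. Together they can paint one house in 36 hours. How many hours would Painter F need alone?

60 hours

Let Painter F's rate be r; then Painter H's rate is (2/3)r, so together (2/3 + 1)r = (5/3)r = 1/36.
Thus r = 1/60 per hour.
Painter F alone: 60 hours; Painter H alone: 90 hours.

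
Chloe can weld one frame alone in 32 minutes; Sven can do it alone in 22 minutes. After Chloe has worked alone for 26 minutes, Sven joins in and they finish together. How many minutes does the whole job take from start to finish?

In 26 minutes Chloe does 26/32 = 13/16 of the job, leaving 3/16.
Chloe and Sven together work at 27/352 per minute, so finishing takes 3/16 ÷ 27/352 = 22/9 minutes.
Total time = 26 + 22/9 = 256/9 minutes.

256/9 minutes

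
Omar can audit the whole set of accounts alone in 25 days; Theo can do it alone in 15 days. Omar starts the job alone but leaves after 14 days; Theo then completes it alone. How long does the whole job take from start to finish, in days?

103/5 days

In 14 days Omar does 14/25 of the job, leaving 11/25.
Theo works at 1/15 per day, so finishing takes 11/25 ÷ 1/15 = 33/5 days.
Total time = 14 + 33/5 = 103/5 days.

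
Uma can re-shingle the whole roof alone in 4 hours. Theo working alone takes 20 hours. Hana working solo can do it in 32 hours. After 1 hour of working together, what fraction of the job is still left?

Combined rate: 1/4 + 1/20 + 1/32 = (40 + 8 + 5)/160 = 53/160 per hour.
In 1 hour they complete 1·53/160 = 53/160 of the job.
So 107/160 remains.

107/160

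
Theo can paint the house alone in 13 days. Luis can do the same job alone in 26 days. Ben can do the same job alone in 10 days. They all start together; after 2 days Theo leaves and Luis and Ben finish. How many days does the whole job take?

55/9 days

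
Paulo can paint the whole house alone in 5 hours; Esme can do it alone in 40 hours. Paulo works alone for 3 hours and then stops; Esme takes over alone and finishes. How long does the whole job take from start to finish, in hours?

19 hours

In 3 hours Paulo does 3/5 of the job, leaving 2/5.
Esme works at 1/40 per hour, so finishing takes 2/5 ÷ 1/40 = 16 hours.
Total time = 3 + 16 = 19 hours.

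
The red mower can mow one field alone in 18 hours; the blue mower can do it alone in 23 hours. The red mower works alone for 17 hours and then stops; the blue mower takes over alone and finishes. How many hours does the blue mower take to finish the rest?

23/18 hours

In 17 hours the red mower does 17/18 of the job, leaving 1/18.
The blue mower works at 1/23 per hour, so finishing takes 1/18 ÷ 1/23 = 23/18 hours.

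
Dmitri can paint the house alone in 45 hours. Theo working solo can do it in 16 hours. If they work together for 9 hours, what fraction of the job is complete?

61/80

Combined rate: 1/45 + 1/16 = (16 + 45)/720 = 61/720 per hour.
In 9 hours they complete 9·61/720 = 61/80 of the job.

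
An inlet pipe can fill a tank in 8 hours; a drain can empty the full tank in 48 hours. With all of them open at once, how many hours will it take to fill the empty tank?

Net rate = 1/8 − 1/48 = (6 − 1)/48 = 5/48 per hour.
Filling time = 1 ÷ (5/48) = 48/5 hours.

48/5 hours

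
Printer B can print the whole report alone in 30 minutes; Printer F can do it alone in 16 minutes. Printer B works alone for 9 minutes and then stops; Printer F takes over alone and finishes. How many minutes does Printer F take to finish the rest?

In 9 minutes Printer B does 9/30 = 3/10 of the job, leaving 7/10.
Printer F works at 1/16 per minute, so finishing takes 7/10 ÷ 1/16 = 56/5 minutes.

56/5 minutes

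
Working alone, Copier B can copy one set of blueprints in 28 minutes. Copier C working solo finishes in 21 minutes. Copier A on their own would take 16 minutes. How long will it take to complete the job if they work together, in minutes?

48/7 minutes

Combined rate: 1/28 + 1/21 + 1/16 = (12 + 16 + 21)/336 = 49/336 = 7/48 per minute.
Time = 1 ÷ (7/48) = 48/7 minutes.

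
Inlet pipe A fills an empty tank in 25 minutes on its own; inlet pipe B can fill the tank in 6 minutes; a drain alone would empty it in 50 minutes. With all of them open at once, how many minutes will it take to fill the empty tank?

75/14 minutes

Net rate = 1/25 + 1/6 − 1/50 = (6 + 25 − 3)/150 = 28/150 = 14/75 per minute.
Filling time = 1 ÷ (14/75) = 75/14 minutes.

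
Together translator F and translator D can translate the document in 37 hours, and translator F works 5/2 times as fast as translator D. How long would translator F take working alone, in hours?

Let translator D's rate be r; then translator F's rate is (5/2)r, so together (5/2 + 1)r = (7/2)r = 1/37.
Thus r = 2/259 per hour.
Translator D alone: 259/2 hours; translator F alone: 259/5 hours.

259/5 hours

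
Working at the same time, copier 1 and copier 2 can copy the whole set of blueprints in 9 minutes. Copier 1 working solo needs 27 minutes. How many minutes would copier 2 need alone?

Combined rate is 1/9 per minute.
Known contribution: 1/27 per minute.
So copier 2's rate is 1/9 − 1/27 = 2/27, meaning 27/2 minutes alone.

27/2 minutes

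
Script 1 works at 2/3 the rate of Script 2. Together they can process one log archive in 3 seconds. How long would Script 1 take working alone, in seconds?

15/2 seconds

Let Script 2's rate be r; then Script 1's rate is (2/3)r, so together (2/3 + 1)r = (5/3)r = 1/3.
Thus r = 1/5 per second.
Script 2 alone: 5 seconds; Script 1 alone: 15/2 seconds.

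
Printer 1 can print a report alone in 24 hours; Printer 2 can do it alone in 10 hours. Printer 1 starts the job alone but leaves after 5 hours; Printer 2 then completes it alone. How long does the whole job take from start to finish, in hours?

155/12 hours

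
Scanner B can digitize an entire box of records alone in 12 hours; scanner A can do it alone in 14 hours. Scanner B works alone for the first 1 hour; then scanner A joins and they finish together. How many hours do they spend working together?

In 1 hour scanner B does 1/12 of the job, leaving 11/12.
Scanner B and scanner A together work at 13/84 per hour, so finishing takes 11/12 ÷ 13/84 = 77/13 hours.

77/13 hours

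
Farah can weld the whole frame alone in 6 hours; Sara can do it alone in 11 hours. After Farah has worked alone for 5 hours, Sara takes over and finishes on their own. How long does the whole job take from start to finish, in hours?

In 5 hours Farah does 5/6 of the job, leaving 1/6.
Sara works at 1/11 per hour, so finishing takes 1/6 ÷ 1/11 = 11/6 hours.
Total time = 5 + 11/6 = 41/6 hours.

41/6 hours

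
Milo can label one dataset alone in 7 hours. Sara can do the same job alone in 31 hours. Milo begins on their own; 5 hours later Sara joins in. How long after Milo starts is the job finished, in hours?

126/19 hours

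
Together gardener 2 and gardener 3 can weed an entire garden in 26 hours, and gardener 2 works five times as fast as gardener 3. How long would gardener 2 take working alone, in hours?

Let gardener 3's rate be r; then gardener 2's rate is 5r, so together (5 + 1)r = 6r = 1/26.
Thus r = 1/156 per hour.
Gardener 3 alone: 156 hours; gardener 2 alone: 156/5 hours.

156/5 hours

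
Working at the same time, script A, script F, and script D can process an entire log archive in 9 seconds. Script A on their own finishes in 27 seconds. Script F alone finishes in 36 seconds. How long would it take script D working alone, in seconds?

108/5 seconds

Combined rate is 1/9 per second.
Known contribution: 1/27 + 1/36 = (4 + 3)/108 = 7/108 per second.
So script D's rate is 1/9 − 7/108 = 5/108, meaning 108/5 seconds alone.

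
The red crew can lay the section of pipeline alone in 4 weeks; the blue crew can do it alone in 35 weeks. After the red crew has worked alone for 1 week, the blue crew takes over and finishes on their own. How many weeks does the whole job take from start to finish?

109/4 weeks

In 1 week the red crew does 1/4 of the job, leaving 3/4.
The blue crew works at 1/35 per week, so finishing takes 3/4 ÷ 1/35 = 105/4 weeks.
Total time = 1 + 105/4 = 109/4 weeks.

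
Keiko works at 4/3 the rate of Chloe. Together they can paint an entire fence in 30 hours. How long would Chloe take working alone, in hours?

70 hours

Let Chloe's rate be r; then Keiko's rate is (4/3)r, so together (4/3 + 1)r = (7/3)r = 1/30.
Thus r = 1/70 per hour.
Chloe alone: 70 hours; Keiko alone: 105/2 hours.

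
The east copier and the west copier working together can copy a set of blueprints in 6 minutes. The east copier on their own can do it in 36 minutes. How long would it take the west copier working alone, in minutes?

Combined rate is 1/6 per minute.
Known contribution: 1/36 per minute.
So the west copier's rate is 1/6 − 1/36 = 5/36, meaning 36/5 minutes alone.

36/5 minutes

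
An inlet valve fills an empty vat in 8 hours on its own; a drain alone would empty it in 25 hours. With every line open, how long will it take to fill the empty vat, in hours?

Net rate = 1/8 − 1/25 = (25 − 8)/200 = 17/200 per hour.
Filling time = 1 ÷ (17/200) = 200/17 hours.

200/17 hours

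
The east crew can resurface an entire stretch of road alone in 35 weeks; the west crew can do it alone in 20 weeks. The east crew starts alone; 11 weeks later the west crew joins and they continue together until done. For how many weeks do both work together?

In 11 weeks the east crew does 11/35 of the job, leaving 24/35.
The east crew and the west crew together work at 11/140 per week, so finishing takes 24/35 ÷ 11/140 = 96/11 weeks.

96/11 weeks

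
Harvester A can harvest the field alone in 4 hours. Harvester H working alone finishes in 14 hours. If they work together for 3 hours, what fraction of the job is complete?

Combined rate: 1/4 + 1/14 = (7 + 2)/28 = 9/28 per hour.
In 3 hours they complete 3·9/28 = 27/28 of the job.

27/28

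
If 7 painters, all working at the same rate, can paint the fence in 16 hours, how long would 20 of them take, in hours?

Total work is 7·16 = 112 painter-hours.
With 20 painters: 112/20 = 28/5 hours.

28/5 hours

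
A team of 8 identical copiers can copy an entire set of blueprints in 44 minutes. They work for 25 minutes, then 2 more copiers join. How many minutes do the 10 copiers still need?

One copier does 1/352 of the job per minute.
After 25 minutes with 8 copiers, 25/44 is done (19/44 left).
With 10 copiers the rate is 10/352 = 5/176, so the rest takes 19/44 ÷ 5/176 = 76/5 minutes.

76/5 minutes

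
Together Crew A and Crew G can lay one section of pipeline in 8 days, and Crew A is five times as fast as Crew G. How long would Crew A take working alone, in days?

Let Crew G's rate be r; then Crew A's rate is 5r, so together (5 + 1)r = 6r = 1/8.
Thus r = 1/48 per day.
Crew G alone: 48 days; Crew A alone: 48/5 days.

48/5 days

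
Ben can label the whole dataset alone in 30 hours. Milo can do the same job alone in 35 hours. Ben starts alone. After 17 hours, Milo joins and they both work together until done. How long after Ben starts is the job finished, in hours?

In the first 17 hours Ben alone does 17/30 of the job, leaving 13/30.
Once everyone is working, combined rate: 1/30 + 1/35 = (7 + 6)/210 = 13/210 per hour.
Remaining 13/30 at 13/210 per hour takes 7 hours.
Total from the start = 17 + 7 = 24 hours.

24 hours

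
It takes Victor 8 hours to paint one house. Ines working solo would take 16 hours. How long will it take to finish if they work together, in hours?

Combined rate: 1/8 + 1/16 = (2 + 1)/16 = 3/16 per hour.
Time = 1 ÷ (3/16) = 16/3 hours.

16/3 hours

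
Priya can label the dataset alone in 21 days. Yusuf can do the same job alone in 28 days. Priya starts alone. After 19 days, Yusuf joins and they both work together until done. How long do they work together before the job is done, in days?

In the first 19 days Priya alone does 19/21 of the job, leaving 2/21.
Once everyone is working, combined rate: 1/21 + 1/28 = (4 + 3)/84 = 7/84 = 1/12 per day.
Remaining 2/21 at 1/12 per day takes 8/7 days.

8/7 days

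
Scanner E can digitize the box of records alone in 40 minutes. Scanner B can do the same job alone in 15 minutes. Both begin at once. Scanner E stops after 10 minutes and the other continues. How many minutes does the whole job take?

In the first 10 minutes the combined rate is 11/120, so 11/12 of the job is done, leaving 1/12.
After Scanner E leaves the rate is 1/15 per minute; the remaining 1/12 takes 5/4 minutes.
Total = 10 + 5/4 = 45/4 minutes.

45/4 minutes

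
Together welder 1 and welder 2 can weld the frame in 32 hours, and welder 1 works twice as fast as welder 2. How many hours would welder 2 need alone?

96 hours

Let welder 2's rate be r; then welder 1's rate is 2r, so together (2 + 1)r = 3r = 1/32.
Thus r = 1/96 per hour.
Welder 2 alone: 96 hours; welder 1 alone: 48 hours.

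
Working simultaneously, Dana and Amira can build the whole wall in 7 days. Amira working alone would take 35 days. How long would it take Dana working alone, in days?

Combined rate is 1/7 per day.
Known contribution: 1/35 per day.
So Dana's rate is 1/7 − 1/35 = 4/35, meaning 35/4 days alone.

35/4 days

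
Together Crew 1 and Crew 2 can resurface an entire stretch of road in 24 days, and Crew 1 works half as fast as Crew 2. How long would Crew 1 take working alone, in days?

Let Crew 2's rate be r; then Crew 1's rate is (1/2)r, so together (1/2 + 1)r = (3/2)r = 1/24.
Thus r = 1/36 per day.
Crew 2 alone: 36 days; Crew 1 alone: 72 days.

72 days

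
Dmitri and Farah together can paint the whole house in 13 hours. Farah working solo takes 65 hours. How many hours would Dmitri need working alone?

65/4 hours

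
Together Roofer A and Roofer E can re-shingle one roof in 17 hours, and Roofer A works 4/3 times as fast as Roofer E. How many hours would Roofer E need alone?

Let Roofer E's rate be r; then Roofer A's rate is (4/3)r, so together (4/3 + 1)r = (7/3)r = 1/17.
Thus r = 3/119 per hour.
Roofer E alone: 119/3 hours; Roofer A alone: 119/4 hours.

119/3 hours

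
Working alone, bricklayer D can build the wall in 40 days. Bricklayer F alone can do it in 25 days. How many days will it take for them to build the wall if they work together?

200/13 days

Combined rate: 1/40 + 1/25 = (5 + 8)/200 = 13/200 per day.
Time = 1 ÷ (13/200) = 200/13 days.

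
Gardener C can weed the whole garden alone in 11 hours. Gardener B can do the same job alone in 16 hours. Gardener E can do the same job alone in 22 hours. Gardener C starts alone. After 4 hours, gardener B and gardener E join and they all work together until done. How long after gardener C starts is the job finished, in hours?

36/5 hours

In the first 4 hours gardener C alone does 4/11 of the job, leaving 7/11.
Once everyone is working, combined rate: 1/11 + 1/16 + 1/22 = (16 + 11 + 8)/176 = 35/176 per hour.
Remaining 7/11 at 35/176 per hour takes 16/5 hours.
Total from the start = 4 + 16/5 = 36/5 hours.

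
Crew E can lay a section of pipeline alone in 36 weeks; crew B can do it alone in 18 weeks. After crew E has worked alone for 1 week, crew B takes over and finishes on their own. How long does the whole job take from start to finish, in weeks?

37/2 weeks

In 1 week crew E does 1/36 of the job, leaving 35/36.
Crew B works at 1/18 per week, so finishing takes 35/36 ÷ 1/18 = 35/2 weeks.
Total time = 1 + 35/2 = 37/2 weeks.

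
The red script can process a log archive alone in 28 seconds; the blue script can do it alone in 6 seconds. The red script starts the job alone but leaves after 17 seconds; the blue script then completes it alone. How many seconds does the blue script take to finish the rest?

In 17 seconds the red script does 17/28 of the job, leaving 11/28.
The blue script works at 1/6 per second, so finishing takes 11/28 ÷ 1/6 = 33/14 seconds.

33/14 seconds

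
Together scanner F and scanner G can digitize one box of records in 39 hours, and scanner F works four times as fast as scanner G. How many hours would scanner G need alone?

195 hours

Let scanner G's rate be r; then scanner F's rate is 4r, so together (4 + 1)r = 5r = 1/39.
Thus r = 1/195 per hour.
Scanner G alone: 195 hours; scanner F alone: 195/4 hours.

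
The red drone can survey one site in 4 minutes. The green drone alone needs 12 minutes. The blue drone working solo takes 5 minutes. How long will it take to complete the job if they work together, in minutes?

Combined rate: 1/4 + 1/12 + 1/5 = (15 + 5 + 12)/60 = 32/60 = 8/15 per minute.
Time = 1 ÷ (8/15) = 15/8 minutes.

15/8 minutes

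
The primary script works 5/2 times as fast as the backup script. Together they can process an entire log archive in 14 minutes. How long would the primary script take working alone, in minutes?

98/5 minutes

Let the backup script's rate be r; then the primary script's rate is (5/2)r, so together (5/2 + 1)r = (7/2)r = 1/14.
Thus r = 1/49 per minute.
The backup script alone: 49 minutes; the primary script alone: 98/5 minutes.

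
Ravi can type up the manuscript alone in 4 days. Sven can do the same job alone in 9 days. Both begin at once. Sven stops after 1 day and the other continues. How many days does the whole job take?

32/9 days

In the first 1 day the combined rate is 13/36, so 13/36 of the job is done, leaving 23/36.
After Sven leaves the rate is 1/4 per day; the remaining 23/36 takes 23/9 days.
Total = 1 + 23/9 = 32/9 days.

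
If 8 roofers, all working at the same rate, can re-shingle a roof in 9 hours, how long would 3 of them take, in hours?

Total work is 8·9 = 72 roofer-hours.
With 3 roofers: 72/3 = 24 hours.

24 hours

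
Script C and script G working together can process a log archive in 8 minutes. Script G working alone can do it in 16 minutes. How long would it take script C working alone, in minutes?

16 minutes

Combined rate is 1/8 per minute.
Known contribution: 1/16 per minute.
So script C's rate is 1/8 − 1/16 = 1/16, meaning 16 minutes alone.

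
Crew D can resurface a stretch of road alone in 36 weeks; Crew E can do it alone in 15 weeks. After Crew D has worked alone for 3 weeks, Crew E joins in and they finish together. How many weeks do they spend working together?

165/17 weeks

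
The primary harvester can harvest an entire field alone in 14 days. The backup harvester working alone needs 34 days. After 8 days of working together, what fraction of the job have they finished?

96/119

Combined rate: 1/14 + 1/34 = (17 + 7)/238 = 24/238 = 12/119 per day.
In 8 days they complete 8·12/119 = 96/119 of the job.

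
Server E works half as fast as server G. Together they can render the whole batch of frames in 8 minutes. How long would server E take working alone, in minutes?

24 minutes

Let server G's rate be r; then server E's rate is (1/2)r, so together (1/2 + 1)r = (3/2)r = 1/8.
Thus r = 1/12 per minute.
Server G alone: 12 minutes; server E alone: 24 minutes.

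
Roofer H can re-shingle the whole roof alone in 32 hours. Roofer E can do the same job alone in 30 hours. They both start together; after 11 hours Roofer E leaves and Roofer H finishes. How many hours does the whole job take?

304/15 hours

In the first 11 hours the combined rate is 31/480, so 341/480 of the job is done, leaving 139/480.
After Roofer E leaves the rate is 1/32 per hour; the remaining 139/480 takes 139/15 hours.
Total = 11 + 139/15 = 304/15 hours.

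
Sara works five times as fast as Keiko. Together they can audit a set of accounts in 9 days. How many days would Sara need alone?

Let Keiko's rate be r; then Sara's rate is 5r, so together (5 + 1)r = 6r = 1/9.
Thus r = 1/54 per day.
Keiko alone: 54 days; Sara alone: 54/5 days.

54/5 days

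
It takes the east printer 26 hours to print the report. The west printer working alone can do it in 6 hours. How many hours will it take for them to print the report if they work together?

39/8 hours

Combined rate: 1/26 + 1/6 = (3 + 13)/78 = 16/78 = 8/39 per hour.
Time = 1 ÷ (8/39) = 39/8 hours.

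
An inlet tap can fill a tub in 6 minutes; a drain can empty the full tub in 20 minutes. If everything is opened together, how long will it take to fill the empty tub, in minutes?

60/7 minutes

Net rate = 1/6 − 1/20 = (10 − 3)/60 = 7/60 per minute.
Filling time = 1 ÷ (7/60) = 60/7 minutes.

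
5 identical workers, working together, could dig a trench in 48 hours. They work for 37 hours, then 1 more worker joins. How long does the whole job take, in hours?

277/6 hours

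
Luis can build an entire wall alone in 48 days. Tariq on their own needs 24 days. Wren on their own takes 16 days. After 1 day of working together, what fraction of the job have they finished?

Combined rate: 1/48 + 1/24 + 1/16 = (1 + 2 + 3)/48 = 6/48 = 1/8 per day.
In 1 day they complete 1·1/8 = 1/8 of the job.

1/8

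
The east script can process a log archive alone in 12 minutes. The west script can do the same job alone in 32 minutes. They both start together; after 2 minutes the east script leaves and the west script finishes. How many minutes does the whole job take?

80/3 minutes

In the first 2 minutes the combined rate is 11/96, so 11/48 of the job is done, leaving 37/48.
After the east script leaves the rate is 1/32 per minute; the remaining 37/48 takes 74/3 minutes.
Total = 2 + 74/3 = 80/3 minutes.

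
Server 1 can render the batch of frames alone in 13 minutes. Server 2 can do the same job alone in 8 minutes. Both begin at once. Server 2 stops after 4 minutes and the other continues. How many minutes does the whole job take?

In the first 4 minutes the combined rate is 21/104, so 21/26 of the job is done, leaving 5/26.
After Server 2 leaves the rate is 1/13 per minute; the remaining 5/26 takes 5/2 minutes.
Total = 4 + 5/2 = 13/2 minutes.

13/2 minutes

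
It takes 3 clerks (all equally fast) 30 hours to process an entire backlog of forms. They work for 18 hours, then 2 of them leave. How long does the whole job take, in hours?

54 hours

One clerk does 1/90 of the job per hour.
After 18 hours with 3 clerks, 3/5 is done (2/5 left).
With 1 clerk the rate is 1/90, so the rest takes 2/5 ÷ 1/90 = 36 hours.
Total = 18 + 36 = 54 hours.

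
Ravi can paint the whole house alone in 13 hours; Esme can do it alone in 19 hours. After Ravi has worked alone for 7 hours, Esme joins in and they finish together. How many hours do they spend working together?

57/16 hours

In 7 hours Ravi does 7/13 of the job, leaving 6/13.
Ravi and Esme together work at 32/247 per hour, so finishing takes 6/13 ÷ 32/247 = 57/16 hours.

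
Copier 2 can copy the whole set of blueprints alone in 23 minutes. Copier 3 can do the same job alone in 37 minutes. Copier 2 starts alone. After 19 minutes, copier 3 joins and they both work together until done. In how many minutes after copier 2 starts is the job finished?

322/15 minutes

In the first 19 minutes copier 2 alone does 19/23 of the job, leaving 4/23.
Once everyone is working, combined rate: 1/23 + 1/37 = (37 + 23)/851 = 60/851 per minute.
Remaining 4/23 at 60/851 per minute takes 37/15 minutes.
Total from the start = 19 + 37/15 = 322/15 minutes.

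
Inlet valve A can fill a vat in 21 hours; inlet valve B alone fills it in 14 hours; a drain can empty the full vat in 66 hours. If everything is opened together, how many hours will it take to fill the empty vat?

Net rate = 1/21 + 1/14 − 1/66 = (22 + 33 − 7)/462 = 48/462 = 8/77 per hour.
Filling time = 1 ÷ (8/77) = 77/8 hours.

77/8 hours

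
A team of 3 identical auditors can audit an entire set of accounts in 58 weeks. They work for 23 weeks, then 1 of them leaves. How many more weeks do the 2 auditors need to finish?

One auditor does 1/174 of the job per week.
After 23 weeks with 3 auditors, 23/58 is done (35/58 left).
With 2 auditors the rate is 2/174 = 1/87, so the rest takes 35/58 ÷ 1/87 = 105/2 weeks.

105/2 weeks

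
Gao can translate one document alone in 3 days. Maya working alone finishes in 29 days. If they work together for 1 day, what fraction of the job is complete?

32/87

Combined rate: 1/3 + 1/29 = (29 + 3)/87 = 32/87 per day.
In 1 day they complete 1·32/87 = 32/87 of the job.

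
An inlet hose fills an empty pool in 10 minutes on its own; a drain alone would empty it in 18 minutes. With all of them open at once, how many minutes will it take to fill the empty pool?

Net rate = 1/10 − 1/18 = (9 − 5)/90 = 4/90 = 2/45 per minute.
Filling time = 1 ÷ (2/45) = 45/2 minutes.

45/2 minutes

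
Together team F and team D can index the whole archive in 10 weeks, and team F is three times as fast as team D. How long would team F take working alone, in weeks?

40/3 weeks

Let team D's rate be r; then team F's rate is 3r, so together (3 + 1)r = 4r = 1/10.
Thus r = 1/40 per week.
Team D alone: 40 weeks; team F alone: 40/3 weeks.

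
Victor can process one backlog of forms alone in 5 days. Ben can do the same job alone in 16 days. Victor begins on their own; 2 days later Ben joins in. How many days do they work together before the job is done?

In the first 2 days Victor alone does 2/5 of the job, leaving 3/5.
Once everyone is working, combined rate: 1/5 + 1/16 = (16 + 5)/80 = 21/80 per day.
Remaining 3/5 at 21/80 per day takes 16/7 days.

16/7 days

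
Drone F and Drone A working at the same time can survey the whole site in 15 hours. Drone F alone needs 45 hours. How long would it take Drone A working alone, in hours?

45/2 hours

Combined rate is 1/15 per hour.
Known contribution: 1/45 per hour.
So Drone A's rate is 1/15 − 1/45 = 2/45, meaning 45/2 hours alone.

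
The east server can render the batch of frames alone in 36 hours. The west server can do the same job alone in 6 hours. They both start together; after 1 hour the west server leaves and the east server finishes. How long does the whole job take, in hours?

30 hours

In the first 1 hour the combined rate is 7/36, so 7/36 of the job is done, leaving 29/36.
After the west server leaves the rate is 1/36 per hour; the remaining 29/36 takes 29 hours.
Total = 1 + 29 = 30 hours.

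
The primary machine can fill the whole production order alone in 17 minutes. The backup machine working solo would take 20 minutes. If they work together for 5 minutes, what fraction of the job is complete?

37/68

Combined rate: 1/17 + 1/20 = (20 + 17)/340 = 37/340 per minute.
In 5 minutes they complete 5·37/340 = 37/68 of the job.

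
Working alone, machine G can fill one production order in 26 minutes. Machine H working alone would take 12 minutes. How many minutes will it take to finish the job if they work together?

156/19 minutes

Combined rate: 1/26 + 1/12 = (6 + 13)/156 = 19/156 per minute.
Time = 1 ÷ (19/156) = 156/19 minutes.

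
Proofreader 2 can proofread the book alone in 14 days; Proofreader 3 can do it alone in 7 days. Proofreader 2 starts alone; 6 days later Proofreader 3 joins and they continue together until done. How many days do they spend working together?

In 6 days Proofreader 2 does 6/14 = 3/7 of the job, leaving 4/7.
Proofreader 2 and Proofreader 3 together work at 3/14 per day, so finishing takes 4/7 ÷ 3/14 = 8/3 days.

8/3 days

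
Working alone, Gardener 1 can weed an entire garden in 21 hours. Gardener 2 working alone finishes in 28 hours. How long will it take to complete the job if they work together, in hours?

Combined rate: 1/21 + 1/28 = (4 + 3)/84 = 7/84 = 1/12 per hour.
Time = 1 ÷ (1/12) = 12 hours.

12 hours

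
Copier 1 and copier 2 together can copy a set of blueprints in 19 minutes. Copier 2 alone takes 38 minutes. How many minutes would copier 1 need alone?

38 minutes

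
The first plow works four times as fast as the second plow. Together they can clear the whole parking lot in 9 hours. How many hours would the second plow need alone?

Let the second plow's rate be r; then the first plow's rate is 4r, so together (4 + 1)r = 5r = 1/9.
Thus r = 1/45 per hour.
The second plow alone: 45 hours; the first plow alone: 45/4 hours.

45 hours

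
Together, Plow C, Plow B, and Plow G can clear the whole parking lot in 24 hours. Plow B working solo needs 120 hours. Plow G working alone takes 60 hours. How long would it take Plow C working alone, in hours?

Combined rate is 1/24 per hour.
Known contribution: 1/120 + 1/60 = (1 + 2)/120 = 3/120 = 1/40 per hour.
So Plow C's rate is 1/24 − 1/40 = 1/60, meaning 60 hours alone.

60 hours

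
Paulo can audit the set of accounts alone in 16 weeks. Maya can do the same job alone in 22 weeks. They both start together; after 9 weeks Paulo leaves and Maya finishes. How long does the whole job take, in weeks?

77/8 weeks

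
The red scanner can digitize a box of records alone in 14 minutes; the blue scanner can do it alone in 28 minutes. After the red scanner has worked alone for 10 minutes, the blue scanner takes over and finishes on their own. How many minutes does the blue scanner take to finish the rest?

8 minutes

In 10 minutes the red scanner does 10/14 = 5/7 of the job, leaving 2/7.
The blue scanner works at 1/28 per minute, so finishing takes 2/7 ÷ 1/28 = 8 minutes.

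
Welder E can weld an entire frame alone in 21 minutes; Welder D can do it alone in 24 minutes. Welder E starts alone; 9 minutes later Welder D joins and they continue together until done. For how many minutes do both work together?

32/5 minutes

In 9 minutes Welder E does 9/21 = 3/7 of the job, leaving 4/7.
Welder E and Welder D together work at 5/56 per minute, so finishing takes 4/7 ÷ 5/56 = 32/5 minutes.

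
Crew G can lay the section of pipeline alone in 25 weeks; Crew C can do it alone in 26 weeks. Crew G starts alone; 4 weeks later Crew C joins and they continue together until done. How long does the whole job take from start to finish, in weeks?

250/17 weeks

In 4 weeks Crew G does 4/25 of the job, leaving 21/25.
Crew G and Crew C together work at 51/650 per week, so finishing takes 21/25 ÷ 51/650 = 182/17 weeks.
Total time = 4 + 182/17 = 250/17 weeks.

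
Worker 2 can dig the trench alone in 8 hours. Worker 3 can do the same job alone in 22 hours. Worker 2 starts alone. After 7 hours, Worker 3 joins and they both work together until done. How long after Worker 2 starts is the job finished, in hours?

In the first 7 hours Worker 2 alone does 7/8 of the job, leaving 1/8.
Once everyone is working, combined rate: 1/8 + 1/22 = (11 + 4)/88 = 15/88 per hour.
Remaining 1/8 at 15/88 per hour takes 11/15 hours.
Total from the start = 7 + 11/15 = 116/15 hours.

116/15 hours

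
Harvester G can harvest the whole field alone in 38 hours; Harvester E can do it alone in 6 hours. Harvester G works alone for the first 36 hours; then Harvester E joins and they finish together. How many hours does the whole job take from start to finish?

399/11 hours

In 36 hours Harvester G does 36/38 = 18/19 of the job, leaving 1/19.
Harvester G and Harvester E together work at 11/57 per hour, so finishing takes 1/19 ÷ 11/57 = 3/11 hours.
Total time = 36 + 3/11 = 399/11 hours.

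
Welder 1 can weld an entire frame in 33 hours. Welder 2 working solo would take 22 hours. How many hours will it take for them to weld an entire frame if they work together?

With two workers the combined time is the product over the sum: 33·22/(33+22) = 726/55 = 66/5 hours.

66/5 hours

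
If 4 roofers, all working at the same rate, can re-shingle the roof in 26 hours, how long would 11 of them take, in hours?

Total work is 4·26 = 104 roofer-hours.
With 11 roofers: 104/11 hours.

104/11 hours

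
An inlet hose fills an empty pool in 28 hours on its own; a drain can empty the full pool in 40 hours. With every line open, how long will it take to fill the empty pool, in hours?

Net rate = 1/28 − 1/40 = (10 − 7)/280 = 3/280 per hour.
Filling time = 1 ÷ (3/280) = 280/3 hours.

280/3 hours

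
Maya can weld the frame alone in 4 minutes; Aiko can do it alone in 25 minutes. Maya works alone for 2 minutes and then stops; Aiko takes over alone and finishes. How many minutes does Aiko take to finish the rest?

25/2 minutes

In 2 minutes Maya does 2/4 = 1/2 of the job, leaving 1/2.
Aiko works at 1/25 per minute, so finishing takes 1/2 ÷ 1/25 = 25/2 minutes.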